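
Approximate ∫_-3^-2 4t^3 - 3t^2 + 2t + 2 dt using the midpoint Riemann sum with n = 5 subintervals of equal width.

-86.89

Δt = (-2 − (-3))/5 = 0.2.
Midpoints: -2.9, -2.7, -2.5, -2.3, -2.1.
f(-2.9) = -126.586, f(-2.7) = -104.002, f(-2.5) = -84.25, f(-2.3) = -67.138, f(-2.1) = -52.474.
Sum = Δt · [f(-2.9) + f(-2.7) + f(-2.5) + f(-2.3) + f(-2.1)].
Sum = -86.89.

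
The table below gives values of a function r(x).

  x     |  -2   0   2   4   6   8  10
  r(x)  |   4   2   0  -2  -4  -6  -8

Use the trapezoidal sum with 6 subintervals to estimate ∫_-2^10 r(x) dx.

-24

Δx = 2.
T_6 = (2/2)·[4 + 2·2 + 2·0 + 2·(-2) + 2·(-4) + 2·(-6) + (-8)] = -24.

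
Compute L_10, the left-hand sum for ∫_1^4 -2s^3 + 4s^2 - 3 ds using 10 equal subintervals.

Δs = (4 − 1)/10 = 0.3.
Left endpoints: 1, 1.3, 1.6, 1.9, 2.2, 2.5, 2.8, 3.1, 3.4, 3.7.
f(1) = -1, f(1.3) = -0.634, f(1.6) = -0.952, f(1.9) = -2.278, f(2.2) = -4.936, f(2.5) = -9.25, f(2.8) = -15.544, f(3.1) = -24.142, f(3.4) = -35.368, f(3.7) = -49.546.
Sum = Δs · [f(1) + f(1.3) + f(1.6) + ...].
Sum = -43.095.

-43.095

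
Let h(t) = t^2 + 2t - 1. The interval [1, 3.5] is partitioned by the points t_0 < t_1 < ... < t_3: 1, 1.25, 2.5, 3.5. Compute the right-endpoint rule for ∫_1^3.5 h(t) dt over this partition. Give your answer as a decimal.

Subinterval widths: 0.25, 1.25, 1.
Right endpoints: 1.25, 2.5, 3.5.
h(1.25) = 3.0625, h(2.5) = 10.25, h(3.5) = 18.25.
Sum = Σ Δt_i · h(t_i).
Sum = 31.828125.

31.828125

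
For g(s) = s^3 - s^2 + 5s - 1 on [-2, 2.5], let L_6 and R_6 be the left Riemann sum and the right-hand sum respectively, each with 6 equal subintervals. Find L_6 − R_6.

L_6 = -17.54296875.
R_6 = 15.36328125.
L_6 − R_6 = -32.90625.

-32.90625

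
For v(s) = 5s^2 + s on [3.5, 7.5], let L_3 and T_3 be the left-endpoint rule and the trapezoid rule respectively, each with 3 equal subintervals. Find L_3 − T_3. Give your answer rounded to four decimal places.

L_3 ≈ 510.259259.
T_3 ≈ 659.592593.
L_3 − T_3 ≈ -149.3333.

-149.3333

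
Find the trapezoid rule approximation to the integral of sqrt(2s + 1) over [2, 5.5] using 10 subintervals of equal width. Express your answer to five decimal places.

Δs = (5.5 − 2)/10 = 0.35.
f(2) ≈ 2.23607, f(2.35) ≈ 2.38747, f(2.7) ≈ 2.52982, f(3.05) ≈ 2.66458, f(3.4) ≈ 2.79285, f(3.75) ≈ 2.91548, f(4.1) ≈ 3.03315, f(4.45) ≈ 3.14643, f(4.8) ≈ 3.25576, f(5.15) ≈ 3.36155, f(5.5) ≈ 3.46410.
T_10 = (Δs/2)·[f(s_0) + 2f(s_1) + ... + 2f(s_{9}) + f(s_10)].
Sum ≈ 10.12801.

10.12801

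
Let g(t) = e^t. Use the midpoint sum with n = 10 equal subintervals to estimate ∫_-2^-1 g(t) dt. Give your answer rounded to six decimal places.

Δt = (-1 − (-2))/10 = 0.1.
Midpoints: -1.95, -1.85, -1.75, -1.65, -1.55, -1.45, -1.35, -1.25, -1.15, -1.05.
g(-1.95) ≈ 0.142274, g(-1.85) ≈ 0.157237, g(-1.75) ≈ 0.173774, g(-1.65) ≈ 0.192050, g(-1.55) ≈ 0.212248, g(-1.45) ≈ 0.234570, g(-1.35) ≈ 0.259240, g(-1.25) ≈ 0.286505, g(-1.15) ≈ 0.316637, g(-1.05) ≈ 0.349938.
Sum = Δt · [g(-1.95) + g(-1.85) + g(-1.75) + ...].
Sum ≈ 0.232447.

0.232447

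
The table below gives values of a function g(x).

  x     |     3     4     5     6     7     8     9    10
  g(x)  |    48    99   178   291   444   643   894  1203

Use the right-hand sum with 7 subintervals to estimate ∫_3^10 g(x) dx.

3752

Δx = 1.
Sum = 1·[99 + 178 + 291 + 444 + 643 + 894 + 1203] = 3752.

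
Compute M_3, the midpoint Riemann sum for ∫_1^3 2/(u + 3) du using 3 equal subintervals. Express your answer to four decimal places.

0.8097

Δu = (3 − 1)/3 = 2/3.
Midpoints: 4/3, 2, 8/3.
f(4/3) = 6/13, f(2) = 0.4, f(8/3) = 6/17.
Sum = Δu · [f(4/3) + f(2) + f(8/3)].
Sum ≈ 0.8097.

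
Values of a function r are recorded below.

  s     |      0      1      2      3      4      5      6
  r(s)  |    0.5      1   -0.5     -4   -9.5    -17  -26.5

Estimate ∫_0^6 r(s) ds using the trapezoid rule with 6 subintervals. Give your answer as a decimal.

-43

Δs = 1.
T_6 = (1/2)·[0.5 + 2·1 + 2·(-0.5) + 2·(-4) + 2·(-9.5) + 2·(-17) + (-26.5)] = -43.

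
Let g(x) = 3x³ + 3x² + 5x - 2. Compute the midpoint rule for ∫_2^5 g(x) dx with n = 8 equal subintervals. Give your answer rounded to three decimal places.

Δx = (5 − 2)/8 = 0.375.
Midpoints: 2.1875, 2.5625, 2.9375, 3.3125, 3.6875, 4.0625, 4.4375, 4.8125.
g(2.1875) = 224033/4096, g(2.5625) = 331739/4096, g(2.9375) = 469469/4096, g(3.3125) = 641111/4096, g(3.6875) = 850553/4096, g(4.0625) = 1101683/4096, g(4.4375) = 1398389/4096, g(4.8125) = 1744559/4096.
Sum = Δx · [g(2.1875) + g(2.5625) + g(2.9375) + ...].
Sum ≈ 619.037.

619.037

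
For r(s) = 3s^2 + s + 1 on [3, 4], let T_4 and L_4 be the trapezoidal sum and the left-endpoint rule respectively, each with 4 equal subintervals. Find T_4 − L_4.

2.75

T_4 = 41.53125.
L_4 = 38.78125.
T_4 − L_4 = 2.75.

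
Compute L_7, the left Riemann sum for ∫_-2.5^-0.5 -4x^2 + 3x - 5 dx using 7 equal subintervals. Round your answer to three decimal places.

Δx = (-0.5 − (-2.5))/7 = 2/7.
Left endpoints: -2.5, -31/14, -27/14, -23/14, -19/14, -15/14, -11/14.
f(-2.5) = -37.5, f(-31/14) = -3063/98, f(-27/14) = -2515/98, f(-23/14) = -2031/98, f(-19/14) = -1611/98, f(-15/14) = -1255/98, f(-11/14) = -963/98.
Sum = Δx · [f(-2.5) + f(-31/14) + f(-27/14) + ...].
Sum ≈ -44.061.

-44.061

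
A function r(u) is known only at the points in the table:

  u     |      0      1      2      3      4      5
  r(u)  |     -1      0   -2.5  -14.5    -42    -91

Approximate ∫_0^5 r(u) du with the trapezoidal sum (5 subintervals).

Δu = 1.
T_5 = (1/2)·[(-1) + 2·0 + 2·(-2.5) + 2·(-14.5) + 2·(-42) + (-91)] = -105.

-105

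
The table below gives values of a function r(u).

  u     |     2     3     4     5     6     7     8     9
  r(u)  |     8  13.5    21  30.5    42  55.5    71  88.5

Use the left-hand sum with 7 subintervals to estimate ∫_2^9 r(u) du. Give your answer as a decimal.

Δu = 1.
Sum = 1·[8 + 13.5 + 21 + 30.5 + 42 + 55.5 + 71] = 241.5.

241.5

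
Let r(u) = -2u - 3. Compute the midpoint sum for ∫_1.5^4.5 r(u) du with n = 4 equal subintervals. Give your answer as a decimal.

-27

Δu = (4.5 − 1.5)/4 = 0.75.
Midpoints: 1.875, 2.625, 3.375, 4.125.
r(1.875) = -6.75, r(2.625) = -8.25, r(3.375) = -9.75, r(4.125) = -11.25.
Sum = Δu · [r(1.875) + r(2.625) + r(3.375) + r(4.125)].
Sum = -27.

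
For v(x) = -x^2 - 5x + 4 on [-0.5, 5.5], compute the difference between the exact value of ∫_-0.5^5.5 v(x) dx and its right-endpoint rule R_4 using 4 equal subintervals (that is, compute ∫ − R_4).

47.25

Exact integral: ∫_-0.5^5.5 v(x) dx = -106.5.
R_4 = -153.75.
Error = -106.5 − (-153.75) = 47.25.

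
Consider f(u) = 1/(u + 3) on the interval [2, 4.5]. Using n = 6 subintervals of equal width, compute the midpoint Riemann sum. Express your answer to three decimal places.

0.405

Δu = (4.5 − 2)/6 = 5/12.
Midpoints: 53/24, 2.625, 73/24, 83/24, 3.875, 103/24.
f(53/24) = 0.192, f(2.625) = 8/45, f(73/24) = 24/145, f(83/24) = 24/155, f(3.875) = 8/55, f(103/24) = 24/175.
Sum = Δu · [f(53/24) + f(2.625) + f(73/24) + ...].
Sum ≈ 0.405.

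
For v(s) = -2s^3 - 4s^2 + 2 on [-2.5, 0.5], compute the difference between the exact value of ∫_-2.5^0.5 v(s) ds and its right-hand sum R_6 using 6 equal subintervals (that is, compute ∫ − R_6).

1.625

Exact integral: ∫_-2.5^0.5 v(s) ds = 4.5.
R_6 = 2.875.
Error = 4.5 − 2.875 = 1.625.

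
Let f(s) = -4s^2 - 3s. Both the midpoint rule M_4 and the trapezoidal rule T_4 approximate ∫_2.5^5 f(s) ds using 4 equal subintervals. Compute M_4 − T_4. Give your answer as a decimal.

0.9765625

M_4 = -173.6328125.
T_4 = -174.609375.
M_4 − T_4 = 0.9765625.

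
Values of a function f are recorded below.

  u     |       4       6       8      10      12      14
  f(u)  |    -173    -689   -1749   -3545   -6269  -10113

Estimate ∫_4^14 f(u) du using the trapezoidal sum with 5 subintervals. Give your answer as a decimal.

Δu = 2.
T_5 = (2/2)·[(-173) + 2·(-689) + 2·(-1749) + 2·(-3545) + 2·(-6269) + (-10113)] = -34790.

-34790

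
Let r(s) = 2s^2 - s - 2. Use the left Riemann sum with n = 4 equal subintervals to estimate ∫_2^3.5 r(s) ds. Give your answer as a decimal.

13.3828125

Δs = (3.5 − 2)/4 = 0.375.
Left endpoints: 2, 2.375, 2.75, 3.125.
r(2) = 4, r(2.375) = 6.90625, r(2.75) = 10.375, r(3.125) = 14.40625.
Sum = Δs · [r(2) + r(2.375) + r(2.75) + r(3.125)].
Sum = 13.3828125.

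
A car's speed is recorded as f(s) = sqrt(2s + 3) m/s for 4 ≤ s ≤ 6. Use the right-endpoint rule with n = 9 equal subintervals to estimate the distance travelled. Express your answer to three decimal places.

7.266

Δs = (6 − 4)/9 = 2/9.
Right endpoints: 38/9, 40/9, 14/3, 44/9, 46/9, 16/3, 50/9, 52/9, 6.
f(38/9) ≈ 3.383, f(40/9) ≈ 3.448, f(14/3) ≈ 3.512, f(44/9) ≈ 3.575, f(46/9) ≈ 3.636, f(16/3) ≈ 3.697, f(50/9) ≈ 3.756, f(52/9) ≈ 3.815, f(6) ≈ 3.873.
Sum = Δs · [f(38/9) + f(40/9) + f(14/3) + ...].
Sum ≈ 7.266.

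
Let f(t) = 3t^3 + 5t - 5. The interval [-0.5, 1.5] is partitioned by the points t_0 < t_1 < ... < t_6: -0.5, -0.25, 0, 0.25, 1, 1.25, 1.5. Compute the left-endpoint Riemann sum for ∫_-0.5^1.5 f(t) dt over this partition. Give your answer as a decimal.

Subinterval widths: 0.25, 0.25, 0.25, 0.75, 0.25, 0.25.
Left endpoints: -0.5, -0.25, 0, 0.25, 1, 1.25.
f(-0.5) = -7.875, f(-0.25) = -6.296875, f(0) = -5, f(0.25) = -3.703125, f(1) = 3, f(1.25) = 7.109375.
Sum = Σ Δt_i · f(t_i).
Sum = -5.04296875.

-5.04296875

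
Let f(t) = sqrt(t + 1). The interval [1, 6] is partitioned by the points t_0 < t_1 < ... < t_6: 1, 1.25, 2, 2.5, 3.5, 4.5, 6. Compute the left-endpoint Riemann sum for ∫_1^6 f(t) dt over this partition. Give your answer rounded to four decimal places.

Subinterval widths: 0.25, 0.75, 0.5, 1, 1, 1.5.
Left endpoints: 1, 1.25, 2, 2.5, 3.5, 4.5.
f(1) ≈ 1.4142, f(1.25) ≈ 1.5000, f(2) ≈ 1.7321, f(2.5) ≈ 1.8708, f(3.5) ≈ 2.1213, f(4.5) ≈ 2.3452.
Sum = Σ Δt_i · f(t_i).
Sum ≈ 9.8545.

9.8545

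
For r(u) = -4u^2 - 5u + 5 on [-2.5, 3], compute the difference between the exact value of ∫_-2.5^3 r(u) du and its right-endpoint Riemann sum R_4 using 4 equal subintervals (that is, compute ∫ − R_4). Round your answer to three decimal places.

Exact integral: ∫_-2.5^3 r(u) du ≈ -36.20833.
R_4 = -69.609375.
Error ≈ -36.20833 − (-69.609375) ≈ 33.401.

33.401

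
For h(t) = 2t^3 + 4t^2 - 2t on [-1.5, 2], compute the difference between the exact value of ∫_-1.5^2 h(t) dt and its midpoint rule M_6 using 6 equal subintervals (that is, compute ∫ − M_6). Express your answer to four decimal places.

0.5459

Exact integral: ∫_-1.5^2 h(t) dt ≈ 18.885417.
M_6 ≈ 18.339554.
Error ≈ 18.885417 − 18.339554 ≈ 0.5459.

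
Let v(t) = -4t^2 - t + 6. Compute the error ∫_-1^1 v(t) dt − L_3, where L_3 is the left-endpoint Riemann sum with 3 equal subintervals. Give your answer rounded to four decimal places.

Exact integral: ∫_-1^1 v(t) dt ≈ 9.333333.
L_3 ≈ 9.407407.
Error ≈ 9.333333 − 9.407407 ≈ -0.0741.

-0.0741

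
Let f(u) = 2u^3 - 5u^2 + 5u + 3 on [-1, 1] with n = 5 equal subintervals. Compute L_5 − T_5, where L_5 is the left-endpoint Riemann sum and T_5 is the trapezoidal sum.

L_5 = -0.4.
T_5 = 2.4.
L_5 − T_5 = -2.8.

-2.8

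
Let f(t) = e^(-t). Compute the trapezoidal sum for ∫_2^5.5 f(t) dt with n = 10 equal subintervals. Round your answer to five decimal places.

0.13259

Δt = (5.5 − 2)/10 = 0.35.
f(2) ≈ 0.13534, f(2.35) ≈ 0.09537, f(2.7) ≈ 0.06721, f(3.05) ≈ 0.04736, f(3.4) ≈ 0.03337, f(3.75) ≈ 0.02352, f(4.1) ≈ 0.01657, f(4.45) ≈ 0.01168, f(4.8) ≈ 0.00823, f(5.15) ≈ 0.00580, f(5.5) ≈ 0.00409.
T_10 = (Δt/2)·[f(t_0) + 2f(t_1) + ... + 2f(t_{9}) + f(t_10)].
Sum ≈ 0.13259.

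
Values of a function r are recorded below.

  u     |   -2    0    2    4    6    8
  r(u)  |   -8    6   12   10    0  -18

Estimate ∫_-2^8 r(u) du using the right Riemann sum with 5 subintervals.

20

Δu = 2.
Sum = 2·[6 + 12 + 10 + 0 + (-18)] = 20.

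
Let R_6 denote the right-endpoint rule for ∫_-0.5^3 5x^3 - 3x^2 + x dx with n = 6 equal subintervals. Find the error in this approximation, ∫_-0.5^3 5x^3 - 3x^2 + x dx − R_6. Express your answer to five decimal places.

-36.04818

Exact integral: ∫_-0.5^3 f(x) dx = 78.421875.
R_6 ≈ 114.4700521.
Error ≈ 78.421875 − 114.4700521 ≈ -36.04818.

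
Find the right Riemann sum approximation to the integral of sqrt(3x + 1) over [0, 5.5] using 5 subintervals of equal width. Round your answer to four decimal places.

Δx = (5.5 − 0)/5 = 1.1.
Right endpoints: 1.1, 2.2, 3.3, 4.4, 5.5.
f(1.1) ≈ 2.0736, f(2.2) ≈ 2.7568, f(3.3) ≈ 3.3015, f(4.4) ≈ 3.7683, f(5.5) ≈ 4.1833.
Sum = Δx · [f(1.1) + f(2.2) + f(3.3) + f(4.4) + f(5.5)].
Sum ≈ 17.6919.

17.6919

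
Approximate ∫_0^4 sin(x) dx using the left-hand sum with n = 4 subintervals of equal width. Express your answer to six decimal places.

Δx = (4 − 0)/4 = 1.
Left endpoints: 0, 1, 2, 3.
f(0) ≈ 0.000000, f(1) ≈ 0.841471, f(2) ≈ 0.909297, f(3) ≈ 0.141120.
Sum = Δx · [f(0) + f(1) + f(2) + f(3)].
Sum ≈ 1.891888.

1.891888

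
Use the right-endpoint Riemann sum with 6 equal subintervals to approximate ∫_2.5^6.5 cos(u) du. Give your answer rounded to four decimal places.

0.2235

Δu = (6.5 − 2.5)/6 = 2/3.
Right endpoints: 19/6, 23/6, 4.5, 31/6, 35/6, 6.5.
f(19/6) ≈ -0.9997, f(23/6) ≈ -0.7701, f(4.5) ≈ -0.2108, f(31/6) ≈ 0.4388, f(35/6) ≈ 0.9005, f(6.5) ≈ 0.9766.
Sum = Δu · [f(19/6) + f(23/6) + f(4.5) + ...].
Sum ≈ 0.2235.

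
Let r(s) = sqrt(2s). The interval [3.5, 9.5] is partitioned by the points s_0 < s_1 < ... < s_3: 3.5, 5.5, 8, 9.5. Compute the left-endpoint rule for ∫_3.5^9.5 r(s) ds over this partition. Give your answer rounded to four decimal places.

Subinterval widths: 2, 2.5, 1.5.
Left endpoints: 3.5, 5.5, 8.
r(3.5) ≈ 2.6458, r(5.5) ≈ 3.3166, r(8) ≈ 4.0000.
Sum = Σ Δs_i · r(s_i).
Sum ≈ 19.5831.

19.5831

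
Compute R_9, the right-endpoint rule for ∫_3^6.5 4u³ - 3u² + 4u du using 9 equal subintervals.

1703.625

Δu = (6.5 − 3)/9 = 7/18.
Right endpoints: 61/18, 34/9, 25/6, 41/9, 89/18, 16/3, 103/18, 55/9, 6.5.
f(61/18) = 393023/2916, f(34/9) = 137020/729, f(25/6) = 27425/108, f(41/9) = 243581/729, f(89/18) = 1253743/2916, f(16/3) = 14656/27, f(103/18) = 1965755/2916, f(55/9) = 601645/729, f(6.5) = 997.75.
Sum = Δu · [f(61/18) + f(34/9) + f(25/6) + ...].
Sum = 1703.625.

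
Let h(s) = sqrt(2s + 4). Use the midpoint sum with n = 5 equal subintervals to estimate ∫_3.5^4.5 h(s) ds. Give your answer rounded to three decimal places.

Δs = (4.5 − 3.5)/5 = 0.2.
Midpoints: 3.6, 3.8, 4, 4.2, 4.4.
h(3.6) ≈ 3.347, h(3.8) ≈ 3.406, h(4) ≈ 3.464, h(4.2) ≈ 3.521, h(4.4) ≈ 3.578.
Sum = Δs · [h(3.6) + h(3.8) + h(4) + h(4.2) + h(4.4)].
Sum ≈ 3.463.

3.463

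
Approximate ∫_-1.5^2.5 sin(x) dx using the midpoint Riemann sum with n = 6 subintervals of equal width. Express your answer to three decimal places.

0.888

Δx = (2.5 − (-1.5))/6 = 2/3.
Midpoints: -7/6, -0.5, 1/6, 5/6, 1.5, 13/6.
f(-7/6) ≈ -0.919, f(-0.5) ≈ -0.479, f(1/6) ≈ 0.166, f(5/6) ≈ 0.740, f(1.5) ≈ 0.997, f(13/6) ≈ 0.828.
Sum = Δx · [f(-7/6) + f(-0.5) + f(1/6) + ...].
Sum ≈ 0.888.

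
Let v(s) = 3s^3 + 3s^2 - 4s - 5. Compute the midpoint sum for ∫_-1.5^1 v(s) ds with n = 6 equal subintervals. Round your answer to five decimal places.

-8.69900

Δs = (1 − (-1.5))/6 = 5/12.
Midpoints: -31/24, -0.875, -11/24, -1/24, 0.375, 19/24.
v(-31/24) = -5959/4608, v(-0.875) = -621/512, v(-11/24) = -13019/4608, v(-1/24) = -22249/4608, v(0.375) = -3031/512, v(19/24) = -22109/4608.
Sum = Δs · [v(-31/24) + v(-0.875) + v(-11/24) + ...].
Sum ≈ -8.69900.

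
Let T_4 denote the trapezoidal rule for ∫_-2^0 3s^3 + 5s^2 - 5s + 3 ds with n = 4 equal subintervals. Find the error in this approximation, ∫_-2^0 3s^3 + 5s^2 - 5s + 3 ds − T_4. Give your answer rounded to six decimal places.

Exact integral: ∫_-2^0 f(s) ds ≈ 17.33333333.
T_4 = 17.
Error ≈ 17.33333333 − 17 ≈ 0.333333.

0.333333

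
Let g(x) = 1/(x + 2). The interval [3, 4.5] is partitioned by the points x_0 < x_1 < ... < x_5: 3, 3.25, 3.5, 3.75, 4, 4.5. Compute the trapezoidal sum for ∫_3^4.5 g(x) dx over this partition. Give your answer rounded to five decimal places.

0.26251

Subinterval widths: 0.25, 0.25, 0.25, 0.25, 0.5.
g(3) = 0.2, g(3.25) = 4/21, g(3.5) = 2/11, g(3.75) = 4/23, g(4) = 1/6, g(4.5) = 2/13.
On each subinterval the trapezoid contributes (Δx_i/2)·[g(x_{i-1}) + g(x_i)].
Sum ≈ 0.26251.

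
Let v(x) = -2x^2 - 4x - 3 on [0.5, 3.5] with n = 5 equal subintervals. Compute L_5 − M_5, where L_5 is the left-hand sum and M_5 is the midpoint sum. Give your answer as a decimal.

10.26

L_5 = -51.06.
M_5 = -61.32.
L_5 − M_5 = 10.26.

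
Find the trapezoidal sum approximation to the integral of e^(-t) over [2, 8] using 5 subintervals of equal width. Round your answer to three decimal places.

Δt = (8 − 2)/5 = 1.2.
f(2) ≈ 0.135, f(3.2) ≈ 0.041, f(4.4) ≈ 0.012, f(5.6) ≈ 0.004, f(6.8) ≈ 0.001, f(8) ≈ 0.000.
T_5 = (Δt/2)·[f(t_0) + 2f(t_1) + ... + 2f(t_{4}) + f(t_5)].
Sum ≈ 0.151.

0.151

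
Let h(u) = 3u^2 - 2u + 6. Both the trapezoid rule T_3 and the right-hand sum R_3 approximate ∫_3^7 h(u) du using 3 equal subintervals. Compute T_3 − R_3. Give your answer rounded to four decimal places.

-74.6667

T_3 ≈ 303.555556.
R_3 ≈ 378.222222.
T_3 − R_3 ≈ -74.6667.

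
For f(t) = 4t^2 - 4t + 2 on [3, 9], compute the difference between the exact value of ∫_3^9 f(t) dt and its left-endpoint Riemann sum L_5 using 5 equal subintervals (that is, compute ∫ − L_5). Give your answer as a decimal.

Exact integral: ∫_3^9 f(t) dt = 804.
L_5 = 651.36.
Error = 804 − 651.36 = 152.64.

152.64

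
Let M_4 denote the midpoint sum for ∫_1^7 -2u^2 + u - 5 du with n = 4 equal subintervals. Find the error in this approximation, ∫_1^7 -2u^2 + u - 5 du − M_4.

Exact integral: ∫_1^7 f(u) du = -234.
M_4 = -231.75.
Error = -234 − (-231.75) = -2.25.

-2.25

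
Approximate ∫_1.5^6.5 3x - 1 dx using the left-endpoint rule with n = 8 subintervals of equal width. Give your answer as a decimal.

50.3125

Δx = (6.5 − 1.5)/8 = 0.625.
Left endpoints: 1.5, 2.125, 2.75, 3.375, 4, 4.625, 5.25, 5.875.
f(1.5) = 3.5, f(2.125) = 5.375, f(2.75) = 7.25, f(3.375) = 9.125, f(4) = 11, f(4.625) = 12.875, f(5.25) = 14.75, f(5.875) = 16.625.
Sum = Δx · [f(1.5) + f(2.125) + f(2.75) + ...].
Sum = 50.3125.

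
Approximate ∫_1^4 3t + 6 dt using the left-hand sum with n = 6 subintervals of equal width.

38.25

Δt = (4 − 1)/6 = 0.5.
Left endpoints: 1, 1.5, 2, 2.5, 3, 3.5.
f(1) = 9, f(1.5) = 10.5, f(2) = 12, f(2.5) = 13.5, f(3) = 15, f(3.5) = 16.5.
Sum = Δt · [f(1) + f(1.5) + f(2) + ...].
Sum = 38.25.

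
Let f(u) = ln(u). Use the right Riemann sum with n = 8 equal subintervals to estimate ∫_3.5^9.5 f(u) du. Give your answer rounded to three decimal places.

Δu = (9.5 − 3.5)/8 = 0.75.
Right endpoints: 4.25, 5, 5.75, 6.5, 7.25, 8, 8.75, 9.5.
f(4.25) ≈ 1.447, f(5) ≈ 1.609, f(5.75) ≈ 1.749, f(6.5) ≈ 1.872, f(7.25) ≈ 1.981, f(8) ≈ 2.079, f(8.75) ≈ 2.169, f(9.5) ≈ 2.251.
Sum = Δu · [f(4.25) + f(5) + f(5.75) + ...].
Sum ≈ 11.369.

11.369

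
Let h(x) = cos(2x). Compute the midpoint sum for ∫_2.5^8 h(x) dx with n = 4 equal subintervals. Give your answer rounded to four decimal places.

Δx = (8 − 2.5)/4 = 1.375.
Midpoints: 3.1875, 4.5625, 5.9375, 7.3125.
h(3.1875) ≈ 0.9958, h(4.5625) ≈ -0.9554, h(5.9375) ≈ 0.7704, h(7.3125) ≈ -0.4687.
Sum = Δx · [h(3.1875) + h(4.5625) + h(5.9375) + h(7.3125)].
Sum ≈ 0.4703.

0.4703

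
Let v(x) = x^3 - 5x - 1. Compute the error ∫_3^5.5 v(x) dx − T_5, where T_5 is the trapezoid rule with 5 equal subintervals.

-1.328125

Exact integral: ∫_3^5.5 v(x) dx = 152.890625.
T_5 = 154.21875.
Error = 152.890625 − 154.21875 = -1.328125.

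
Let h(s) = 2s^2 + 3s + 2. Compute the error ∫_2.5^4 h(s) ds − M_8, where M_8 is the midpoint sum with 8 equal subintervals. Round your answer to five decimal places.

Exact integral: ∫_2.5^4 h(s) ds = 49.875.
M_8 ≈ 49.8662109.
Error ≈ 49.875 − 49.8662109 ≈ 0.00879.

0.00879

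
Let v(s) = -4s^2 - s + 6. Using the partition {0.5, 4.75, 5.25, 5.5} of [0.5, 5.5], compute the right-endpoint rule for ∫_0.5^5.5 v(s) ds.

Subinterval widths: 4.25, 0.5, 0.25.
Right endpoints: 4.75, 5.25, 5.5.
v(4.75) = -89, v(5.25) = -109.5, v(5.5) = -120.5.
Sum = Σ Δs_i · v(s_i).
Sum = -463.125.

-463.125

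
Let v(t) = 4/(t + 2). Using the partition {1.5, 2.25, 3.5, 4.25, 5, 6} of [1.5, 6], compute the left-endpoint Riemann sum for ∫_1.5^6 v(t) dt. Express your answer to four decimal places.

3.6305

Subinterval widths: 0.75, 1.25, 0.75, 0.75, 1.
Left endpoints: 1.5, 2.25, 3.5, 4.25, 5.
v(1.5) = 8/7, v(2.25) = 16/17, v(3.5) = 8/11, v(4.25) = 0.64, v(5) = 4/7.
Sum = Σ Δt_i · v(t_i).
Sum ≈ 3.6305.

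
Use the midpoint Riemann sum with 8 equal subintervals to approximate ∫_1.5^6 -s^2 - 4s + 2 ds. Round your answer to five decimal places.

-129.25635

Δs = (6 − 1.5)/8 = 0.5625.
Midpoints: 1.78125, 2.34375, 2.90625, 3.46875, 4.03125, 4.59375, 5.15625, 5.71875.
f(1.78125) = -8497/1024, f(2.34375) = -13177/1024, f(2.90625) = -18505/1024, f(3.46875) = -24481/1024, f(4.03125) = -31105/1024, f(4.59375) = -38377/1024, f(5.15625) = -46297/1024, f(5.71875) = -54865/1024.
Sum = Δs · [f(1.78125) + f(2.34375) + f(2.90625) + ...].
Sum ≈ -129.25635.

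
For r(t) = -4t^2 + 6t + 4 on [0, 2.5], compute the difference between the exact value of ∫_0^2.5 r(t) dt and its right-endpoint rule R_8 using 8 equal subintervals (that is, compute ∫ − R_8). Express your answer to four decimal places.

1.7253

Exact integral: ∫_0^2.5 r(t) dt ≈ 7.916667.
R_8 = 6.19140625.
Error ≈ 7.916667 − 6.19140625 ≈ 1.7253.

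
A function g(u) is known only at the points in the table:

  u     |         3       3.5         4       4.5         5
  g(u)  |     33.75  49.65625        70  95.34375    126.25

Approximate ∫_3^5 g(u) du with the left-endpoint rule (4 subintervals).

124.375

Δu = 0.5.
Sum = 0.5·[33.75 + 49.65625 + 70 + 95.34375] = 124.375.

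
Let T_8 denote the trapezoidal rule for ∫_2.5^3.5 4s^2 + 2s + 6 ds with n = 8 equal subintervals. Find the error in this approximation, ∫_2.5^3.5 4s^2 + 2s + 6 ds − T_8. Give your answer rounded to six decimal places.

Exact integral: ∫_2.5^3.5 f(s) ds ≈ 48.33333333.
T_8 = 48.34375.
Error ≈ 48.33333333 − 48.34375 ≈ -0.010417.

-0.010417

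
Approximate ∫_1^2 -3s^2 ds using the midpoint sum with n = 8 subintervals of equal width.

-6.99609375

Δs = (2 − 1)/8 = 0.125.
Midpoints: 1.0625, 1.1875, 1.3125, 1.4375, 1.5625, 1.6875, 1.8125, 1.9375.
f(1.0625) = -3.38671875, f(1.1875) = -4.23046875, f(1.3125) = -5.16796875, f(1.4375) = -6.19921875, f(1.5625) = -7.32421875, f(1.6875) = -8.54296875, f(1.8125) = -9.85546875, f(1.9375) = -11.26171875.
Sum = Δs · [f(1.0625) + f(1.1875) + f(1.3125) + ...].
Sum = -6.99609375.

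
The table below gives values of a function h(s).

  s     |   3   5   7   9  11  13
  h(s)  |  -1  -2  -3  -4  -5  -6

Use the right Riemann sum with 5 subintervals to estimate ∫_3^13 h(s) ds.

-40

Δs = 2.
Sum = 2·[(-2) + (-3) + (-4) + (-5) + (-6)] = -40.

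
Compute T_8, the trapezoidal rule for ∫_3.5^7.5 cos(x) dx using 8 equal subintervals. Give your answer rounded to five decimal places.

1.26182

Δx = (7.5 − 3.5)/8 = 0.5.
f(3.5) ≈ -0.93646, f(4) ≈ -0.65364, f(4.5) ≈ -0.21080, f(5) ≈ 0.28366, f(5.5) ≈ 0.70867, f(6) ≈ 0.96017, f(6.5) ≈ 0.97659, f(7) ≈ 0.75390, f(7.5) ≈ 0.34664.
T_8 = (Δx/2)·[f(x_0) + 2f(x_1) + ... + 2f(x_{7}) + f(x_8)].
Sum ≈ 1.26182.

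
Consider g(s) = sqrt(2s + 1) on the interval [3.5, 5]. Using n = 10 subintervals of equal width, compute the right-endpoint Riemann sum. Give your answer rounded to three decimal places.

Δs = (5 − 3.5)/10 = 0.15.
Right endpoints: 3.65, 3.8, 3.95, 4.1, 4.25, 4.4, 4.55, 4.7, 4.85, 5.
g(3.65) ≈ 2.881, g(3.8) ≈ 2.933, g(3.95) ≈ 2.983, g(4.1) ≈ 3.033, g(4.25) ≈ 3.082, g(4.4) ≈ 3.130, g(4.55) ≈ 3.178, g(4.7) ≈ 3.225, g(4.85) ≈ 3.271, g(5) ≈ 3.317.
Sum = Δs · [g(3.65) + g(3.8) + g(3.95) + ...].
Sum ≈ 4.655.

4.655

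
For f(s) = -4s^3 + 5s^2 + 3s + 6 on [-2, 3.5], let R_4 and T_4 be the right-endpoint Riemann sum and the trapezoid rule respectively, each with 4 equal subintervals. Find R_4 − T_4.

-100.203125

R_4 = -111.03125.
T_4 = -10.828125.
R_4 − T_4 = -100.203125.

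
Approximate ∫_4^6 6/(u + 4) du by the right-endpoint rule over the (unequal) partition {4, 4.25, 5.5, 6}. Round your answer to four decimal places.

1.2713

Subinterval widths: 0.25, 1.25, 0.5.
Right endpoints: 4.25, 5.5, 6.
f(4.25) = 8/11, f(5.5) = 12/19, f(6) = 0.6.
Sum = Σ Δu_i · f(u_i).
Sum ≈ 1.2713.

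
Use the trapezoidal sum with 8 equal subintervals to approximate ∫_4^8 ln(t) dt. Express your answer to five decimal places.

Δt = (8 − 4)/8 = 0.5.
f(4) ≈ 1.38629, f(4.5) ≈ 1.50408, f(5) ≈ 1.60944, f(5.5) ≈ 1.70475, f(6) ≈ 1.79176, f(6.5) ≈ 1.87180, f(7) ≈ 1.94591, f(7.5) ≈ 2.01490, f(8) ≈ 2.07944.
T_8 = (Δt/2)·[f(t_0) + 2f(t_1) + ... + 2f(t_{7}) + f(t_8)].
Sum ≈ 7.08775.

7.08775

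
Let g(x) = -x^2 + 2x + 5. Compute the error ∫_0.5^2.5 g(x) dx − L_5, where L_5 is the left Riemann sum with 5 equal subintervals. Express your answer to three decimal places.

-0.347

Exact integral: ∫_0.5^2.5 g(x) dx ≈ 10.83333.
L_5 = 11.18.
Error ≈ 10.83333 − 11.18 ≈ -0.347.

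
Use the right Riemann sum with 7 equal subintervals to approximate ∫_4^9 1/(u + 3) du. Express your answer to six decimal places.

0.518310

Δu = (9 − 4)/7 = 5/7.
Right endpoints: 33/7, 38/7, 43/7, 48/7, 53/7, 58/7, 9.
f(33/7) = 7/54, f(38/7) = 7/59, f(43/7) = 0.109375, f(48/7) = 7/69, f(53/7) = 7/74, f(58/7) = 7/79, f(9) = 1/12.
Sum = Δu · [f(33/7) + f(38/7) + f(43/7) + ...].
Sum ≈ 0.518310.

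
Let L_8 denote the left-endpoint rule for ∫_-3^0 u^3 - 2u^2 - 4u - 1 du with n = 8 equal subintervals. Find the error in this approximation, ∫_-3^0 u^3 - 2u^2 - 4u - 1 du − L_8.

6.64453125

Exact integral: ∫_-3^0 f(u) du = -23.25.
L_8 = -29.89453125.
Error = -23.25 − (-29.89453125) = 6.64453125.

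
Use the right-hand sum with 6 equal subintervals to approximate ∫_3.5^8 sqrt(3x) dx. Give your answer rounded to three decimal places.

19.182

Δx = (8 − 3.5)/6 = 0.75.
Right endpoints: 4.25, 5, 5.75, 6.5, 7.25, 8.
f(4.25) ≈ 3.571, f(5) ≈ 3.873, f(5.75) ≈ 4.153, f(6.5) ≈ 4.416, f(7.25) ≈ 4.664, f(8) ≈ 4.899.
Sum = Δx · [f(4.25) + f(5) + f(5.75) + ...].
Sum ≈ 19.182.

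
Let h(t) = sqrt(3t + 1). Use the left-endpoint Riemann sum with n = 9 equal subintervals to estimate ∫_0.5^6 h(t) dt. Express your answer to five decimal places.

16.65843

Δt = (6 − 0.5)/9 = 11/18.
Left endpoints: 0.5, 10/9, 31/18, 7/3, 53/18, 32/9, 25/6, 43/9, 97/18.
h(0.5) ≈ 1.58114, h(10/9) ≈ 2.08167, h(31/18) ≈ 2.48328, h(7/3) ≈ 2.82843, h(53/18) ≈ 3.13581, h(32/9) ≈ 3.41565, h(25/6) ≈ 3.67423, h(43/9) ≈ 3.91578, h(97/18) ≈ 4.14327.
Sum = Δt · [h(0.5) + h(10/9) + h(31/18) + ...].
Sum ≈ 16.65843.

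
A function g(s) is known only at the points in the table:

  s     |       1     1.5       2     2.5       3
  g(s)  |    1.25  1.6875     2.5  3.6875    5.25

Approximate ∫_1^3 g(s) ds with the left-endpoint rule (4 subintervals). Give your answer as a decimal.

4.5625

Δs = 0.5.
Sum = 0.5·[1.25 + 1.6875 + 2.5 + 3.6875] = 4.5625.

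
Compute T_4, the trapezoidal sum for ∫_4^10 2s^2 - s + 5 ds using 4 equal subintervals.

616.5

Δs = (10 − 4)/4 = 1.5.
f(4) = 33, f(5.5) = 60, f(7) = 96, f(8.5) = 141, f(10) = 195.
T_4 = (Δs/2)·[f(s_0) + 2f(s_1) + 2f(s_2) + 2f(s_3) + f(s_4)].
Sum = 616.5.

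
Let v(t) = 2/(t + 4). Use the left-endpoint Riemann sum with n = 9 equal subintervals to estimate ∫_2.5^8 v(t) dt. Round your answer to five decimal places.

1.27034

Δt = (8 − 2.5)/9 = 11/18.
Left endpoints: 2.5, 28/9, 67/18, 13/3, 89/18, 50/9, 37/6, 61/9, 133/18.
v(2.5) = 4/13, v(28/9) = 0.28125, v(67/18) = 36/139, v(13/3) = 0.24, v(89/18) = 36/161, v(50/9) = 9/43, v(37/6) = 12/61, v(61/9) = 18/97, v(133/18) = 36/205.
Sum = Δt · [v(2.5) + v(28/9) + v(67/18) + ...].
Sum ≈ 1.27034.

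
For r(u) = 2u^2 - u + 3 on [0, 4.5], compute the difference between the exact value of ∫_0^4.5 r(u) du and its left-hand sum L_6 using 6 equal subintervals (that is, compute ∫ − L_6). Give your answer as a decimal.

Exact integral: ∫_0^4.5 r(u) du = 64.125.
L_6 = 51.46875.
Error = 64.125 − 51.46875 = 12.65625.

12.65625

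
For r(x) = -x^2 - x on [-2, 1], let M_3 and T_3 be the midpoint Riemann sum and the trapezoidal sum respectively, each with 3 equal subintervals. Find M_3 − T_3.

0.75

M_3 = -1.25.
T_3 = -2.
M_3 − T_3 = 0.75.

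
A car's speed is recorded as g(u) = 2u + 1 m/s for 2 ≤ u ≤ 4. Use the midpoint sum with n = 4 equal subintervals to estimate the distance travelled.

Δu = (4 − 2)/4 = 0.5.
Midpoints: 2.25, 2.75, 3.25, 3.75.
g(2.25) = 5.5, g(2.75) = 6.5, g(3.25) = 7.5, g(3.75) = 8.5.
Sum = Δu · [g(2.25) + g(2.75) + g(3.25) + g(3.75)].
Sum = 14.

14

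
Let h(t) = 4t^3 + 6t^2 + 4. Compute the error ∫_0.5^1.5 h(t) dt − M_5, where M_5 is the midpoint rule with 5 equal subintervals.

Exact integral: ∫_0.5^1.5 h(t) dt = 15.5.
M_5 = 15.44.
Error = 15.5 − 15.44 = 0.06.

0.06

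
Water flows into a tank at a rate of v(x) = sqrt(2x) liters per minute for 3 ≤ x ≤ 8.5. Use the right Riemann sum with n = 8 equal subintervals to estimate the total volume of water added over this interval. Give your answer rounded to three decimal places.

19.034

Δx = (8.5 − 3)/8 = 0.6875.
Right endpoints: 3.6875, 4.375, 5.0625, 5.75, 6.4375, 7.125, 7.8125, 8.5.
v(3.6875) ≈ 2.716, v(4.375) ≈ 2.958, v(5.0625) ≈ 3.182, v(5.75) ≈ 3.391, v(6.4375) ≈ 3.588, v(7.125) ≈ 3.775, v(7.8125) ≈ 3.953, v(8.5) ≈ 4.123.
Sum = Δx · [v(3.6875) + v(4.375) + v(5.0625) + ...].
Sum ≈ 19.034.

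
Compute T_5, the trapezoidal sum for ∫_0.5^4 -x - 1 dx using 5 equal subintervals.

-11.375

Δx = (4 − 0.5)/5 = 0.7.
f(0.5) = -1.5, f(1.2) = -2.2, f(1.9) = -2.9, f(2.6) = -3.6, f(3.3) = -4.3, f(4) = -5.
T_5 = (Δx/2)·[f(x_0) + 2f(x_1) + ... + 2f(x_{4}) + f(x_5)].
Sum = -11.375.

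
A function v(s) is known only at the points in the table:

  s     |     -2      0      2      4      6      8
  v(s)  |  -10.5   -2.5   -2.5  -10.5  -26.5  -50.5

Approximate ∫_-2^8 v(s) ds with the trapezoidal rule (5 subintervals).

-145

Δs = 2.
T_5 = (2/2)·[(-10.5) + 2·(-2.5) + 2·(-2.5) + 2·(-10.5) + 2·(-26.5) + (-50.5)] = -145.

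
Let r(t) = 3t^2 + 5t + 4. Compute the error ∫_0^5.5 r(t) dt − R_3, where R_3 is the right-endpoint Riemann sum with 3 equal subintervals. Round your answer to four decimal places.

-117.6389

Exact integral: ∫_0^5.5 r(t) dt = 264.
R_3 ≈ 381.638889.
Error ≈ 264 − 381.638889 ≈ -117.6389.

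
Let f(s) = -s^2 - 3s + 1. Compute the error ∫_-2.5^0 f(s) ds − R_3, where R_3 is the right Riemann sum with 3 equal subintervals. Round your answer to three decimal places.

Exact integral: ∫_-2.5^0 f(s) ds ≈ 6.66667.
R_3 ≈ 5.85648.
Error ≈ 6.66667 − 5.85648 ≈ 0.810.

0.810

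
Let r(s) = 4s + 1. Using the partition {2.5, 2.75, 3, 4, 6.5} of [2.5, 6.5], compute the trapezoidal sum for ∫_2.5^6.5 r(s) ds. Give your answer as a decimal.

76

Subinterval widths: 0.25, 0.25, 1, 2.5.
r(2.5) = 11, r(2.75) = 12, r(3) = 13, r(4) = 17, r(6.5) = 27.
On each subinterval the trapezoid contributes (Δs_i/2)·[r(s_{i-1}) + r(s_i)].
Sum = 76.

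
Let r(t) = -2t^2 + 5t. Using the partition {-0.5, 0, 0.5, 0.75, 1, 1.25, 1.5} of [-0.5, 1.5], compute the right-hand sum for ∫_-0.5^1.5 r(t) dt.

3.9375

Subinterval widths: 0.5, 0.5, 0.25, 0.25, 0.25, 0.25.
Right endpoints: 0, 0.5, 0.75, 1, 1.25, 1.5.
r(0) = 0, r(0.5) = 2, r(0.75) = 2.625, r(1) = 3, r(1.25) = 3.125, r(1.5) = 3.
Sum = Σ Δt_i · r(t_i).
Sum = 3.9375.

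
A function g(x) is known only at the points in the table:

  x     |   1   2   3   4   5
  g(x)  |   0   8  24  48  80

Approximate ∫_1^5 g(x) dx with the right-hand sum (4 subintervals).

160

Δx = 1.
Sum = 1·[8 + 24 + 48 + 80] = 160.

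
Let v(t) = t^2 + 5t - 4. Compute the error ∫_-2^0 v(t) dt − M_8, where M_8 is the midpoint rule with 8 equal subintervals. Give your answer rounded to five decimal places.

Exact integral: ∫_-2^0 v(t) dt ≈ -15.3333333.
M_8 = -15.34375.
Error ≈ -15.3333333 − (-15.34375) ≈ 0.01042.

0.01042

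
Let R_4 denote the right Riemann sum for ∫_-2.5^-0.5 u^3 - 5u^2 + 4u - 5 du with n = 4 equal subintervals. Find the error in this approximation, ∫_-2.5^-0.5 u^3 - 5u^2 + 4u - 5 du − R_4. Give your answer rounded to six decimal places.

Exact integral: ∫_-2.5^-0.5 f(u) du ≈ -57.58333333.
R_4 = -45.
Error ≈ -57.58333333 − (-45) ≈ -12.583333.

-12.583333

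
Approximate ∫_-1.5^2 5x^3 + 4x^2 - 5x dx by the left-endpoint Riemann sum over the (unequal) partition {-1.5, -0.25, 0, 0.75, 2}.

Subinterval widths: 1.25, 0.25, 0.75, 1.25.
Left endpoints: -1.5, -0.25, 0, 0.75.
f(-1.5) = -0.375, f(-0.25) = 1.421875, f(0) = 0, f(0.75) = 0.609375.
Sum = Σ Δx_i · f(x_i).
Sum = 0.6484375.

0.6484375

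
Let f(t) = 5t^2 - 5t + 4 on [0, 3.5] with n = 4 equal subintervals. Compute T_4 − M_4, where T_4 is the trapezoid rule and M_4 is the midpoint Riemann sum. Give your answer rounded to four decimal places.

3.3496

T_4 = 57.06640625.
M_4 ≈ 53.716797.
T_4 − M_4 ≈ 3.3496.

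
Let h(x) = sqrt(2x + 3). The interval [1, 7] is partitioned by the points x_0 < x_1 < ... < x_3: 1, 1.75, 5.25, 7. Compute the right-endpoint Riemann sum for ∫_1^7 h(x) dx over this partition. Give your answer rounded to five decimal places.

Subinterval widths: 0.75, 3.5, 1.75.
Right endpoints: 1.75, 5.25, 7.
h(1.75) ≈ 2.54951, h(5.25) ≈ 3.67423, h(7) ≈ 4.12311.
Sum = Σ Δx_i · h(x_i).
Sum ≈ 21.98739.

21.98739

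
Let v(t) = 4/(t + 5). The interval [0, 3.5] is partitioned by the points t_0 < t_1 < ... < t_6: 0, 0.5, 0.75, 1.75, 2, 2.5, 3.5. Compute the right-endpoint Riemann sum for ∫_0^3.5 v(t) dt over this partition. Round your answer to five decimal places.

2.01025

Subinterval widths: 0.5, 0.25, 1, 0.25, 0.5, 1.
Right endpoints: 0.5, 0.75, 1.75, 2, 2.5, 3.5.
v(0.5) = 8/11, v(0.75) = 16/23, v(1.75) = 16/27, v(2) = 4/7, v(2.5) = 8/15, v(3.5) = 8/17.
Sum = Σ Δt_i · v(t_i).
Sum ≈ 2.01025.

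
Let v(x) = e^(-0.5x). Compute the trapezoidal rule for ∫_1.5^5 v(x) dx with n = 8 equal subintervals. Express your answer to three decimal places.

Δx = (5 − 1.5)/8 = 0.4375.
v(1.5) ≈ 0.472, v(1.9375) ≈ 0.380, v(2.375) ≈ 0.305, v(2.8125) ≈ 0.245, v(3.25) ≈ 0.197, v(3.6875) ≈ 0.158, v(4.125) ≈ 0.127, v(4.5625) ≈ 0.102, v(5) ≈ 0.082.
T_8 = (Δx/2)·[v(x_0) + 2v(x_1) + ... + 2v(x_{7}) + v(x_8)].
Sum ≈ 0.784.

0.784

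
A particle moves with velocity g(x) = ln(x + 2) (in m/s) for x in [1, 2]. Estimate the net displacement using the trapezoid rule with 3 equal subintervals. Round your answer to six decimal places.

1.248570

Δx = (2 − 1)/3 = 1/3.
g(1) ≈ 1.098612, g(4/3) ≈ 1.203973, g(5/3) ≈ 1.299283, g(2) ≈ 1.386294.
T_3 = (Δx/2)·[g(x_0) + 2g(x_1) + 2g(x_2) + g(x_3)].
Sum ≈ 1.248570.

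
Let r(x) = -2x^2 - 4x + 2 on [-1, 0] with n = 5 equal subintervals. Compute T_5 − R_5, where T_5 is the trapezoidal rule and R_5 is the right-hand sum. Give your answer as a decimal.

0.2

T_5 = 3.32.
R_5 = 3.12.
T_5 − R_5 = 0.2.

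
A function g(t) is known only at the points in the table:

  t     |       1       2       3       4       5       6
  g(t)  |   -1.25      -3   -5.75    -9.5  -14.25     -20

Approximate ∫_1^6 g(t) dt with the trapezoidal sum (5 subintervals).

-43.125

Δt = 1.
T_5 = (1/2)·[(-1.25) + 2·(-3) + 2·(-5.75) + 2·(-9.5) + 2·(-14.25) + (-20)] = -43.125.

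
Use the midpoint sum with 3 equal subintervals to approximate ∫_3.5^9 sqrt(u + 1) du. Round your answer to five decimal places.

14.72866

Δu = (9 − 3.5)/3 = 11/6.
Midpoints: 53/12, 6.25, 97/12.
f(53/12) ≈ 2.32737, f(6.25) ≈ 2.69258, f(97/12) ≈ 3.01386.
Sum = Δu · [f(53/12) + f(6.25) + f(97/12)].
Sum ≈ 14.72866.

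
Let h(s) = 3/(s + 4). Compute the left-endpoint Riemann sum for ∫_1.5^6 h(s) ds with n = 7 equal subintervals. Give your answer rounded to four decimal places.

Δs = (6 − 1.5)/7 = 9/14.
Left endpoints: 1.5, 15/7, 39/14, 24/7, 57/14, 33/7, 75/14.
h(1.5) = 6/11, h(15/7) = 21/43, h(39/14) = 42/95, h(24/7) = 21/52, h(57/14) = 42/113, h(33/7) = 21/61, h(75/14) = 42/131.
Sum = Δs · [h(1.5) + h(15/7) + h(39/14) + ...].
Sum ≈ 1.8748.

1.8748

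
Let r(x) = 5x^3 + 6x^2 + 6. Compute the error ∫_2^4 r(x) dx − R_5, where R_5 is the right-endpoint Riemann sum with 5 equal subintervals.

-73.12

Exact integral: ∫_2^4 r(x) dx = 424.
R_5 = 497.12.
Error = 424 − 497.12 = -73.12.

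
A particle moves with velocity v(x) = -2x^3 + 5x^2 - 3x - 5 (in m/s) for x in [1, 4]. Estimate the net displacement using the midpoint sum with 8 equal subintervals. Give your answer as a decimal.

Δx = (4 − 1)/8 = 0.375.
Midpoints: 1.1875, 1.5625, 1.9375, 2.3125, 2.6875, 3.0625, 3.4375, 3.8125.
v(1.1875) = -9955/2048, v(1.5625) = -10465/2048, v(1.9375) = -13495/2048, v(2.3125) = -20341/2048, v(2.6875) = -32299/2048, v(3.0625) = -50665/2048, v(3.4375) = -76735/2048, v(3.8125) = -111805/2048.
Sum = Δx · [v(1.1875) + v(1.5625) + v(1.9375) + ...].
Sum = -59.6484375.

-59.6484375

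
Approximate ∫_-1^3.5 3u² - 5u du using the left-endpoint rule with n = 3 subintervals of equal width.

12.375

Δu = (3.5 − (-1))/3 = 1.5.
Left endpoints: -1, 0.5, 2.
f(-1) = 8, f(0.5) = -1.75, f(2) = 2.
Sum = Δu · [f(-1) + f(0.5) + f(2)].
Sum = 12.375.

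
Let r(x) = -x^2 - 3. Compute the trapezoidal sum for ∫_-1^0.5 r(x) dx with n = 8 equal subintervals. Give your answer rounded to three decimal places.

-4.884

Δx = (0.5 − (-1))/8 = 0.1875.
r(-1) = -4, r(-0.8125) = -3.66015625, r(-0.625) = -3.390625, r(-0.4375) = -3.19140625, r(-0.25) = -3.0625, r(-0.0625) = -3.00390625, r(0.125) = -3.015625, r(0.3125) = -3.09765625, r(0.5) = -3.25.
T_8 = (Δx/2)·[r(x_0) + 2r(x_1) + ... + 2r(x_{7}) + r(x_8)].
Sum ≈ -4.884.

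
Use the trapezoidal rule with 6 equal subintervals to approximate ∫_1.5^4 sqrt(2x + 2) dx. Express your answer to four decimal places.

6.8123

Δx = (4 − 1.5)/6 = 5/12.
f(1.5) ≈ 2.2361, f(23/12) ≈ 2.4152, f(7/3) ≈ 2.5820, f(2.75) ≈ 2.7386, f(19/6) ≈ 2.8868, f(43/12) ≈ 3.0277, f(4) ≈ 3.1623.
T_6 = (Δx/2)·[f(x_0) + 2f(x_1) + ... + 2f(x_{5}) + f(x_6)].
Sum ≈ 6.8123.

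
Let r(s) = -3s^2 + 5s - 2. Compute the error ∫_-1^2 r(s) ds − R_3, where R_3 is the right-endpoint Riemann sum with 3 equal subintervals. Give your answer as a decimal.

-1.5

Exact integral: ∫_-1^2 r(s) ds = -7.5.
R_3 = -6.
Error = -7.5 − (-6) = -1.5.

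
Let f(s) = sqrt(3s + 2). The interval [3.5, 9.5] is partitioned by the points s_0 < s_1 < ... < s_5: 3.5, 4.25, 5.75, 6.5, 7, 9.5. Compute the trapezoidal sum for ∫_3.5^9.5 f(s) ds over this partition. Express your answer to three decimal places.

Subinterval widths: 0.75, 1.5, 0.75, 0.5, 2.5.
f(3.5) ≈ 3.536, f(4.25) ≈ 3.841, f(5.75) ≈ 4.387, f(6.5) ≈ 4.637, f(7) ≈ 4.796, f(9.5) ≈ 5.523.
On each subinterval the trapezoid contributes (Δs_i/2)·[f(s_{i-1}) + f(s_i)].
Sum ≈ 27.577.

27.577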